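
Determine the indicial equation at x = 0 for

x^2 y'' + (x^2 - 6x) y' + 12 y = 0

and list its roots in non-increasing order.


Divide by x^2 to reach normal form y'' + P_1(x) y' + P_2(x) y = 0 with P_1(x) = 1 - 6/x and P_2(x) = 12/x^2.
x = 0 is a singular point because the y'-coefficient 1 - 6/x has a pole at x = 0 and the y-coefficient 12/x^2 has a pole at x = 0.
It is a regular singular point because x P_1(x) = p(x) = x - 6 and x^2 P_2(x) = q(x) = 12 are polynomials, hence analytic at x = 0.
p(0) = -6,  q(0) = 12.
Indicial equation: r(r-1) + p(0) r + q(0) = 0, i.e. r^2 + (p(0) - 1) r + q(0) = 0, i.e. r^2 - 7 r + 12 = 0.
Discriminant: (-7)^2 - 4(12) = 1, so r = (7 ± 1)/2.
Solving: r_1 = 4, r_2 = 3.

indicial: r^2 - 7 r + 12 = 0; roots r_1 = 4, r_2 = 3


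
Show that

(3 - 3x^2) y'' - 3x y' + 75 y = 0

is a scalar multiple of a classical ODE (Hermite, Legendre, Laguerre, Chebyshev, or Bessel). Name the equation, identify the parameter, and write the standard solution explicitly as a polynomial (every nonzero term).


All three coefficients share the factor 3; dividing through by 3 gives  (1 - x^2) y'' - x y' + 25 y = 0.
This matches the Chebyshev equation (1 - x^2) y'' - x y' + n^2 y = 0 (note the -x y' term, not -2x y') with n^2 = 25, so n = 5; the polynomial solution is T_5(x).
With y = sum_k a_k x^k, matching x^k gives (k+2)(k+1) a_{k+2} = (k^2 - n^2) a_k = (k - 5)(k + 5) a_k. The right side vanishes at k = 5, so the series with the parity of 5 terminates at degree 5.
Standard normalization: leading coefficient of T_n is 2^(n-1), so a_5 = 2^4 = 16. Work downward with a_k = (k+1)(k+2) a_{k+2} / ((k - 5)(k + 5)):
  a_3 = (4)(5)(16) / ((3 - 5)(3 + 5)) = 320/(-16) = -20
  a_1 = (2)(3)(-20) / ((1 - 5)(1 + 5)) = -120/(-24) = 5
Hence T_5(x) = 16 x^5 - 20 x^3 + 5 x.

T_5(x); series = 16 x^5 - 20 x^3 + 5 x


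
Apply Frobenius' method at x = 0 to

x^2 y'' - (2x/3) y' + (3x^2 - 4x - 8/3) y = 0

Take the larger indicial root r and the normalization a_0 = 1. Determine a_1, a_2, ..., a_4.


Write in Frobenius form y'' + (p(x)/x) y' + (q(x)/x^2) y = 0:
  p(x) = -2/3,  q(x) = 3x^2 - 4x - 8/3.
Indicial equation: r(r-1) + (-2/3) r + (-8/3) = 0 -> roots r_1 = 8/3, r_2 = -1.
Take r = r_1 = 8/3. Let y(x) = x^r sum_{n>=0} a_n x^n with a_0 = 1.
Substitute y = x^r sum a_n x^n and match x^{r+n}. The recurrence is
  D(n) a_n - 4 a_{n-1} + 3 a_{n-2} = 0,  where D(n) = (r+n)(r+n-1) + (-2/3)(r+n) + (-8/3).
  a_n = [4 a_{n-1} - 3 a_{n-2}] / D(n).
Since the indicial polynomial factors as (r - r_1)(r - r_2), D(n) = (r_1 + n - r_1)(r_1 + n - r_2) = n(n + 11/3).
Evaluating step by step (a_0 = 1):
  n = 1: D(1) = 1(1 + 11/3) = 14/3; numerator = 4(1) = 4; a_1 = (4)/(14/3) = 6/7
  n = 2: D(2) = 2(2 + 11/3) = 34/3; numerator = 4(6/7) - 3(1) = 3/7; a_2 = (3/7)/(34/3) = 9/238
  n = 3: D(3) = 3(3 + 11/3) = 20; numerator = 4(9/238) - 3(6/7) = -288/119; a_3 = (-288/119)/(20) = -72/595
  n = 4: D(4) = 4(4 + 11/3) = 92/3; numerator = 4(-72/595) - 3(9/238) = -711/1190; a_4 = (-711/1190)/(92/3) = -2133/109480

r = 8/3; a_0 = 1; a_1 = 6/7; a_2 = 9/238; a_3 = -72/595; a_4 = -2133/109480


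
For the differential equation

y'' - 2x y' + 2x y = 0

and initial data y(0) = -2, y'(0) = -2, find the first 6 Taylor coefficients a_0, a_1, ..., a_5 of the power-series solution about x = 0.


Ansatz: y(x) = sum_{n>=0} a_n x^n, so y'(x) = sum_{n>=1} n a_n x^(n-1) and y''(x) = sum_{n>=2} n(n-1) a_n x^(n-2).
Substitute into P(x) y'' + Q(x) y' + R(x) y = 0 with P(x) = 1, Q(x) = -2x, R(x) = 2x, and match powers of x.
Initial conditions: a_0 = -2, a_1 = -2.
Setting the coefficient of each power of x to zero and solving order by order (substituting the coefficients already found):
  x^0: 2 a_2 = 0  ->  a_2 = 0
  x^1: 6 a_3 - 2 a_1 + 2 a_0 = 0  ->  6 a_3 = 2 a_1 - 2 a_0 = 0  ->  a_3 = 0
  x^2: 12 a_4 - 4 a_2 + 2 a_1 = 0  ->  12 a_4 = 4 a_2 - 2 a_1 = 4  ->  a_4 = 1/3
  x^3: 20 a_5 - 6 a_3 + 2 a_2 = 0  ->  20 a_5 = 6 a_3 - 2 a_2 = 0  ->  a_5 = 0
Truncated series: y(x) = -2 - 2 x + (1/3) x^4 + O(x^6).

a_0 = -2; a_1 = -2; a_2 = 0; a_3 = 0; a_4 = 1/3; a_5 = 0


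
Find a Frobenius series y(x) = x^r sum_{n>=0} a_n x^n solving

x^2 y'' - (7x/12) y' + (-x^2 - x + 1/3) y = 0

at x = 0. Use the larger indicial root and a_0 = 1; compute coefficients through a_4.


Write in Frobenius form y'' + (p(x)/x) y' + (q(x)/x^2) y = 0:
  p(x) = -7/12,  q(x) = -x^2 - x + 1/3.
Indicial equation: r(r-1) + (-7/12) r + (1/3) = 0 -> roots r_1 = 4/3, r_2 = 1/4.
Take r = r_1 = 4/3. Let y(x) = x^r sum_{n>=0} a_n x^n with a_0 = 1.
Substitute y = x^r sum a_n x^n and match x^{r+n}. The recurrence is
  D(n) a_n - 1 a_{n-1} - 1 a_{n-2} = 0,  where D(n) = (r+n)(r+n-1) + (-7/12)(r+n) + (1/3).
  a_n = [1 a_{n-1} + 1 a_{n-2}] / D(n).
Since the indicial polynomial factors as (r - r_1)(r - r_2), D(n) = (r_1 + n - r_1)(r_1 + n - r_2) = n(n + 13/12).
Evaluating step by step (a_0 = 1):
  n = 1: D(1) = 1(1 + 13/12) = 25/12; numerator = 1(1) = 1; a_1 = (1)/(25/12) = 12/25
  n = 2: D(2) = 2(2 + 13/12) = 37/6; numerator = 1(12/25) + 1(1) = 37/25; a_2 = (37/25)/(37/6) = 6/25
  n = 3: D(3) = 3(3 + 13/12) = 49/4; numerator = 1(6/25) + 1(12/25) = 18/25; a_3 = (18/25)/(49/4) = 72/1225
  n = 4: D(4) = 4(4 + 13/12) = 61/3; numerator = 1(72/1225) + 1(6/25) = 366/1225; a_4 = (366/1225)/(61/3) = 18/1225

r = 4/3; a_0 = 1; a_1 = 12/25; a_2 = 6/25; a_3 = 72/1225; a_4 = 18/1225


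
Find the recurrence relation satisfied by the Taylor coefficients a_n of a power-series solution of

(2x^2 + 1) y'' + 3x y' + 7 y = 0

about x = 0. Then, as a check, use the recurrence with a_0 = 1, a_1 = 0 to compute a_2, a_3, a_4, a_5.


Substitute y = sum_n a_n x^n.
(1 + 2 x^2) y'' contributes (n+2)(n+1) a_{n+2} + 2 n(n-1) a_n at x^n.
3 x y'(x) contributes 3 n a_n at x^n.
7 y(x) contributes 7 a_n at x^n.
Matching x^n: (n+2)(n+1) a_{n+2} + (2 n(n-1) + 3 n + 7) a_n = 0.
Thus a_{n+2} = (-2 n(n-1) - 3 n - 7) / ((n+1)(n+2)) * a_n.

Check with a_0 = 1, a_1 = 0 (apply the recurrence for n = 0, 1, 2, 3): a_0 = 1, a_1 = 0, a_2 = -7/2, a_3 = 0, a_4 = 119/24, a_5 = 0.

a_(n+2) = (-2 n(n-1) - 3 n - 7) / ((n+1)(n+2)) * a_n; check: a_0 = 1, a_1 = 0, a_2 = -7/2, a_3 = 0, a_4 = 119/24, a_5 = 0


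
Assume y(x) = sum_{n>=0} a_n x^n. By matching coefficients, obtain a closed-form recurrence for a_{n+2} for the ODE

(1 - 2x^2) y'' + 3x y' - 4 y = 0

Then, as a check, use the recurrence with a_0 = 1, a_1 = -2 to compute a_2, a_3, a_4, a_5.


Substitute y = sum_n a_n x^n.
(1 - 2 x^2) y'' contributes (n+2)(n+1) a_{n+2} - 2 n(n-1) a_n at x^n.
3 x y'(x) contributes 3 n a_n at x^n.
-4 y(x) contributes -4 a_n at x^n.
Matching x^n: (n+2)(n+1) a_{n+2} + (-2 n(n-1) + 3 n - 4) a_n = 0.
Thus a_{n+2} = (2 n(n-1) - 3 n + 4) / ((n+1)(n+2)) * a_n.

Check with a_0 = 1, a_1 = -2 (apply the recurrence for n = 0, 1, 2, 3): a_0 = 1, a_1 = -2, a_2 = 2, a_3 = -1/3, a_4 = 1/3, a_5 = -7/60.

a_(n+2) = (2 n(n-1) - 3 n + 4) / ((n+1)(n+2)) * a_n; check: a_0 = 1, a_1 = -2, a_2 = 2, a_3 = -1/3, a_4 = 1/3, a_5 = -7/60


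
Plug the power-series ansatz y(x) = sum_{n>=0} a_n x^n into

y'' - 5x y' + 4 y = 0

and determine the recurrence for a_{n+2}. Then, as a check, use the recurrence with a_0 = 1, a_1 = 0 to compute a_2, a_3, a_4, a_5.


Substitute y = sum_n a_n x^n.
y''(x) has coefficient (n+2)(n+1) a_{n+2} at x^n;
-5 x y'(x) has coefficient -5 n a_n at x^n (shift);
4 y(x) has coefficient 4 a_n at x^n.
Matching x^n: (n+2)(n+1) a_{n+2} + (-5n + 4) a_n = 0.
Thus a_{n+2} = (5n - 4) / ((n+1)(n+2)) * a_n.

Check with a_0 = 1, a_1 = 0 (apply the recurrence for n = 0, 1, 2, 3): a_0 = 1, a_1 = 0, a_2 = -2, a_3 = 0, a_4 = -1, a_5 = 0.

a_(n+2) = (5n - 4) / ((n+1)(n+2)) * a_n; check: a_0 = 1, a_1 = 0, a_2 = -2, a_3 = 0, a_4 = -1, a_5 = 0


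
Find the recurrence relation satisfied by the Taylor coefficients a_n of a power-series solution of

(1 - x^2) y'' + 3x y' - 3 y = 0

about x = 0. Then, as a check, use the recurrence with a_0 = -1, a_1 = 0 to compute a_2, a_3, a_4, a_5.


Substitute y = sum_n a_n x^n.
(1 - 1 x^2) y'' contributes (n+2)(n+1) a_{n+2} - n(n-1) a_n at x^n.
3 x y'(x) contributes 3 n a_n at x^n.
-3 y(x) contributes -3 a_n at x^n.
Matching x^n: (n+2)(n+1) a_{n+2} + (-n(n-1) + 3 n - 3) a_n = 0.
Thus a_{n+2} = (n(n-1) - 3 n + 3) / ((n+1)(n+2)) * a_n.

Check with a_0 = -1, a_1 = 0 (apply the recurrence for n = 0, 1, 2, 3): a_0 = -1, a_1 = 0, a_2 = -3/2, a_3 = 0, a_4 = 1/8, a_5 = 0.

a_(n+2) = (n(n-1) - 3 n + 3) / ((n+1)(n+2)) * a_n; check: a_0 = -1, a_1 = 0, a_2 = -3/2, a_3 = 0, a_4 = 1/8, a_5 = 0


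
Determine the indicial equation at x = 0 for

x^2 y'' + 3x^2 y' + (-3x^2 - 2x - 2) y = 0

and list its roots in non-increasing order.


Divide by x^2 to reach normal form y'' + P_1(x) y' + P_2(x) y = 0 with P_1(x) = 3 and P_2(x) = -3 - 2/x - 2/x^2.
x = 0 is a singular point because the y-coefficient -3 - 2/x - 2/x^2 has a pole at x = 0.
It is a regular singular point because x P_1(x) = p(x) = 3x and x^2 P_2(x) = q(x) = -3x^2 - 2x - 2 are polynomials, hence analytic at x = 0.
p(0) = 0,  q(0) = -2.
Indicial equation: r(r-1) + p(0) r + q(0) = 0, i.e. r^2 + (p(0) - 1) r + q(0) = 0, i.e. r^2 - 1 r - 2 = 0.
Discriminant: (-1)^2 - 4(-2) = 9, so r = (1 ± 3)/2.
Solving: r_1 = 2, r_2 = -1.

indicial: r^2 - 1 r - 2 = 0; roots r_1 = 2, r_2 = -1


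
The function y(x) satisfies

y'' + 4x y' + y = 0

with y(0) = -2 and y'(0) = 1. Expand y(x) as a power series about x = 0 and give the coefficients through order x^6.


Ansatz: y(x) = sum_{n>=0} a_n x^n, so y'(x) = sum_{n>=1} n a_n x^(n-1) and y''(x) = sum_{n>=2} n(n-1) a_n x^(n-2).
Substitute into P(x) y'' + Q(x) y' + R(x) y = 0 with P(x) = 1, Q(x) = 4x, R(x) = 1, and match powers of x.
Initial conditions: a_0 = -2, a_1 = 1.
Setting the coefficient of each power of x to zero and solving order by order (substituting the coefficients already found):
  x^0: 2 a_2 + a_0 = 0  ->  2 a_2 = -a_0 = 2  ->  a_2 = 1
  x^1: 6 a_3 + 5 a_1 = 0  ->  6 a_3 = -5 a_1 = -5  ->  a_3 = -5/6
  x^2: 12 a_4 + 9 a_2 = 0  ->  12 a_4 = -9 a_2 = -9  ->  a_4 = -3/4
  x^3: 20 a_5 + 13 a_3 = 0  ->  20 a_5 = -13 a_3 = 65/6  ->  a_5 = 13/24
  x^4: 30 a_6 + 17 a_4 = 0  ->  30 a_6 = -17 a_4 = 51/4  ->  a_6 = 17/40
Truncated series: y(x) = -2 + x + x^2 - (5/6) x^3 - (3/4) x^4 + (13/24) x^5 + (17/40) x^6 + O(x^7).

a_0 = -2; a_1 = 1; a_2 = 1; a_3 = -5/6; a_4 = -3/4; a_5 = 13/24; a_6 = 17/40


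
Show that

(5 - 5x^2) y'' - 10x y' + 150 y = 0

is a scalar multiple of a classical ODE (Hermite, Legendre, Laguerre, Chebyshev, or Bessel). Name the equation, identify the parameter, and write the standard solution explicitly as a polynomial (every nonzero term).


All three coefficients share the factor 5; dividing through by 5 gives  (1 - x^2) y'' - 2x y' + 30 y = 0.
This matches the Legendre equation (1 - x^2) y'' - 2x y' + n(n+1) y = 0 (note the -2x y' term) with n(n+1) = 30, so n = 5; the polynomial solution is P_5(x).
With y = sum_k a_k x^k, matching x^k gives (k+2)(k+1) a_{k+2} = [k(k+1) - n(n+1)] a_k = (k - 5)(k + 6) a_k. The right side vanishes at k = 5, so the series with the parity of 5 terminates at degree 5.
Standard normalization (P_n(1) = 1): leading coefficient (2n)!/(2^n (n!)^2) = 3628800/(32*14400) = 63/8, so a_5 = 63/8. Work downward with a_k = (k+1)(k+2) a_{k+2} / ((k - 5)(k + 6)):
  a_3 = (4)(5)(63/8) / ((3 - 5)(3 + 6)) = (315/2)/(-18) = -35/4
  a_1 = (2)(3)(-35/4) / ((1 - 5)(1 + 6)) = (-105/2)/(-28) = 15/8
Hence P_5(x) = 63 x^5/8 - 35 x^3/4 + 15 x/8.

P_5(x); series = 63 x^5/8 - 35 x^3/4 + 15 x/8


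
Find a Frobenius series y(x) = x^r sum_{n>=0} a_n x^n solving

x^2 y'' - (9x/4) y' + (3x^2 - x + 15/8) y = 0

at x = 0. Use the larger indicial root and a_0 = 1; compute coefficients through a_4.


Write in Frobenius form y'' + (p(x)/x) y' + (q(x)/x^2) y = 0:
  p(x) = -9/4,  q(x) = 3x^2 - x + 15/8.
Indicial equation: r(r-1) + (-9/4) r + (15/8) = 0 -> roots r_1 = 5/2, r_2 = 3/4.
Take r = r_1 = 5/2. Let y(x) = x^r sum_{n>=0} a_n x^n with a_0 = 1.
Substitute y = x^r sum a_n x^n and match x^{r+n}. The recurrence is
  D(n) a_n - 1 a_{n-1} + 3 a_{n-2} = 0,  where D(n) = (r+n)(r+n-1) + (-9/4)(r+n) + (15/8).
  a_n = [1 a_{n-1} - 3 a_{n-2}] / D(n).
Since the indicial polynomial factors as (r - r_1)(r - r_2), D(n) = (r_1 + n - r_1)(r_1 + n - r_2) = n(n + 7/4).
Evaluating step by step (a_0 = 1):
  n = 1: D(1) = 1(1 + 7/4) = 11/4; numerator = 1(1) = 1; a_1 = (1)/(11/4) = 4/11
  n = 2: D(2) = 2(2 + 7/4) = 15/2; numerator = 1(4/11) - 3(1) = -29/11; a_2 = (-29/11)/(15/2) = -58/165
  n = 3: D(3) = 3(3 + 7/4) = 57/4; numerator = 1(-58/165) - 3(4/11) = -238/165; a_3 = (-238/165)/(57/4) = -952/9405
  n = 4: D(4) = 4(4 + 7/4) = 23; numerator = 1(-952/9405) - 3(-58/165) = 8966/9405; a_4 = (8966/9405)/(23) = 8966/216315

r = 5/2; a_0 = 1; a_1 = 4/11; a_2 = -58/165; a_3 = -952/9405; a_4 = 8966/216315


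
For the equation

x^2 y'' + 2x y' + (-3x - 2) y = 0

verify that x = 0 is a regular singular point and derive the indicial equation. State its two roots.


Divide by x^2 to reach normal form y'' + P_1(x) y' + P_2(x) y = 0 with P_1(x) = 2/x and P_2(x) = -3/x - 2/x^2.
x = 0 is a singular point because the y'-coefficient 2/x has a pole at x = 0 and the y-coefficient -3/x - 2/x^2 has a pole at x = 0.
It is a regular singular point because x P_1(x) = p(x) = 2 and x^2 P_2(x) = q(x) = -3x - 2 are polynomials, hence analytic at x = 0.
p(0) = 2,  q(0) = -2.
Indicial equation: r(r-1) + p(0) r + q(0) = 0, i.e. r^2 + (p(0) - 1) r + q(0) = 0, i.e. r^2 + 1 r - 2 = 0.
Discriminant: (1)^2 - 4(-2) = 9, so r = (-1 ± 3)/2.
Solving: r_1 = 1, r_2 = -2.

indicial: r^2 + 1 r - 2 = 0; roots r_1 = 1, r_2 = -2


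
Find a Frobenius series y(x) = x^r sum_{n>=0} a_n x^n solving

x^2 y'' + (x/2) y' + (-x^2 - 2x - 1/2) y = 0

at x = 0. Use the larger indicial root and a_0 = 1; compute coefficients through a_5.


Write in Frobenius form y'' + (p(x)/x) y' + (q(x)/x^2) y = 0:
  p(x) = 1/2,  q(x) = -x^2 - 2x - 1/2.
Indicial equation: r(r-1) + (1/2) r + (-1/2) = 0 -> roots r_1 = 1, r_2 = -1/2.
Take r = r_1 = 1. Let y(x) = x^r sum_{n>=0} a_n x^n with a_0 = 1.
Substitute y = x^r sum a_n x^n and match x^{r+n}. The recurrence is
  D(n) a_n - 2 a_{n-1} - 1 a_{n-2} = 0,  where D(n) = (r+n)(r+n-1) + (1/2)(r+n) + (-1/2).
  a_n = [2 a_{n-1} + 1 a_{n-2}] / D(n).
Since the indicial polynomial factors as (r - r_1)(r - r_2), D(n) = (r_1 + n - r_1)(r_1 + n - r_2) = n(n + 3/2).
Evaluating step by step (a_0 = 1):
  n = 1: D(1) = 1(1 + 3/2) = 5/2; numerator = 2(1) = 2; a_1 = (2)/(5/2) = 4/5
  n = 2: D(2) = 2(2 + 3/2) = 7; numerator = 2(4/5) + 1(1) = 13/5; a_2 = (13/5)/(7) = 13/35
  n = 3: D(3) = 3(3 + 3/2) = 27/2; numerator = 2(13/35) + 1(4/5) = 54/35; a_3 = (54/35)/(27/2) = 4/35
  n = 4: D(4) = 4(4 + 3/2) = 22; numerator = 2(4/35) + 1(13/35) = 3/5; a_4 = (3/5)/(22) = 3/110
  n = 5: D(5) = 5(5 + 3/2) = 65/2; numerator = 2(3/110) + 1(4/35) = 13/77; a_5 = (13/77)/(65/2) = 2/385

r = 1; a_0 = 1; a_1 = 4/5; a_2 = 13/35; a_3 = 4/35; a_4 = 3/110; a_5 = 2/385


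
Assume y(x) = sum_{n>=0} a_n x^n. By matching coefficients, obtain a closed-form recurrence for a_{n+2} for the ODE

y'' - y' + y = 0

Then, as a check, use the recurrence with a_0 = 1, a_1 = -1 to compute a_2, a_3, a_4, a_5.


Substitute y = sum_n a_n x^n.
y''(x) has coefficient (n+2)(n+1) a_{n+2} at x^n;
-y'(x) has coefficient -(n+1) a_{n+1} at x^n;
y(x) has coefficient 1 a_n at x^n.
Matching x^n: (n+2)(n+1) a_{n+2} - (n+1) a_{n+1} + 1 a_n = 0.
Thus a_{n+2} = [(n+1) a_{n+1} - 1 a_n] / ((n+1)(n+2)).

Check with a_0 = 1, a_1 = -1 (apply the recurrence for n = 0, 1, 2, 3): a_0 = 1, a_1 = -1, a_2 = -1, a_3 = -1/6, a_4 = 1/24, a_5 = 1/60.

a_(n+2) = [(n+1) a_(n+1) - 1 a_n] / ((n+1)(n+2)); check: a_0 = 1, a_1 = -1, a_2 = -1, a_3 = -1/6, a_4 = 1/24, a_5 = 1/60


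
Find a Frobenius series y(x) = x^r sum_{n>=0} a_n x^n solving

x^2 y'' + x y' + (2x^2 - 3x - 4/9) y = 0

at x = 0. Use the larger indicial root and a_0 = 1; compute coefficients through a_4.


Write in Frobenius form y'' + (p(x)/x) y' + (q(x)/x^2) y = 0:
  p(x) = 1,  q(x) = 2x^2 - 3x - 4/9.
Indicial equation: r(r-1) + (1) r + (-4/9) = 0 -> roots r_1 = 2/3, r_2 = -2/3.
Take r = r_1 = 2/3. Let y(x) = x^r sum_{n>=0} a_n x^n with a_0 = 1.
Substitute y = x^r sum a_n x^n and match x^{r+n}. The recurrence is
  D(n) a_n - 3 a_{n-1} + 2 a_{n-2} = 0,  where D(n) = (r+n)(r+n-1) + (1)(r+n) + (-4/9).
  a_n = [3 a_{n-1} - 2 a_{n-2}] / D(n).
Since the indicial polynomial factors as (r - r_1)(r - r_2), D(n) = (r_1 + n - r_1)(r_1 + n - r_2) = n(n + 4/3).
Evaluating step by step (a_0 = 1):
  n = 1: D(1) = 1(1 + 4/3) = 7/3; numerator = 3(1) = 3; a_1 = (3)/(7/3) = 9/7
  n = 2: D(2) = 2(2 + 4/3) = 20/3; numerator = 3(9/7) - 2(1) = 13/7; a_2 = (13/7)/(20/3) = 39/140
  n = 3: D(3) = 3(3 + 4/3) = 13; numerator = 3(39/140) - 2(9/7) = -243/140; a_3 = (-243/140)/(13) = -243/1820
  n = 4: D(4) = 4(4 + 4/3) = 64/3; numerator = 3(-243/1820) - 2(39/140) = -249/260; a_4 = (-249/260)/(64/3) = -747/16640

r = 2/3; a_0 = 1; a_1 = 9/7; a_2 = 39/140; a_3 = -243/1820; a_4 = -747/16640


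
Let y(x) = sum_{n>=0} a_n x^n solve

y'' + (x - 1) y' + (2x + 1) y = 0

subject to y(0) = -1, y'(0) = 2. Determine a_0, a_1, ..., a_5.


Ansatz: y(x) = sum_{n>=0} a_n x^n, so y'(x) = sum_{n>=1} n a_n x^(n-1) and y''(x) = sum_{n>=2} n(n-1) a_n x^(n-2).
Substitute into P(x) y'' + Q(x) y' + R(x) y = 0 with P(x) = 1, Q(x) = x - 1, R(x) = 2x + 1, and match powers of x.
Initial conditions: a_0 = -1, a_1 = 2.
Setting the coefficient of each power of x to zero and solving order by order (substituting the coefficients already found):
  x^0: 2 a_2 - a_1 + a_0 = 0  ->  2 a_2 = a_1 - a_0 = 3  ->  a_2 = 3/2
  x^1: 6 a_3 - 2 a_2 + 2 a_1 + 2 a_0 = 0  ->  6 a_3 = 2 a_2 - 2 a_1 - 2 a_0 = 1  ->  a_3 = 1/6
  x^2: 12 a_4 - 3 a_3 + 3 a_2 + 2 a_1 = 0  ->  12 a_4 = 3 a_3 - 3 a_2 - 2 a_1 = -8  ->  a_4 = -2/3
  x^3: 20 a_5 - 4 a_4 + 4 a_3 + 2 a_2 = 0  ->  20 a_5 = 4 a_4 - 4 a_3 - 2 a_2 = -19/3  ->  a_5 = -19/60
Truncated series: y(x) = -1 + 2 x + (3/2) x^2 + (1/6) x^3 - (2/3) x^4 - (19/60) x^5 + O(x^6).

a_0 = -1; a_1 = 2; a_2 = 3/2; a_3 = 1/6; a_4 = -2/3; a_5 = -19/60


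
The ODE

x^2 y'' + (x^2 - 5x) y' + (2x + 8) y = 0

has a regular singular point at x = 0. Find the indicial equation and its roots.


Divide by x^2 to reach normal form y'' + P_1(x) y' + P_2(x) y = 0 with P_1(x) = 1 - 5/x and P_2(x) = 2/x + 8/x^2.
x = 0 is a singular point because the y'-coefficient 1 - 5/x has a pole at x = 0 and the y-coefficient 2/x + 8/x^2 has a pole at x = 0.
It is a regular singular point because x P_1(x) = p(x) = x - 5 and x^2 P_2(x) = q(x) = 2x + 8 are polynomials, hence analytic at x = 0.
p(0) = -5,  q(0) = 8.
Indicial equation: r(r-1) + p(0) r + q(0) = 0, i.e. r^2 + (p(0) - 1) r + q(0) = 0, i.e. r^2 - 6 r + 8 = 0.
Discriminant: (-6)^2 - 4(8) = 4, so r = (6 ± 2)/2.
Solving: r_1 = 4, r_2 = 2.

indicial: r^2 - 6 r + 8 = 0; roots r_1 = 4, r_2 = 2


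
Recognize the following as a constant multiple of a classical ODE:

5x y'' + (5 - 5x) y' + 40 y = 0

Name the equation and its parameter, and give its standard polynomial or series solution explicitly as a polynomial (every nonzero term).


All three coefficients share the factor 5; dividing through by 5 gives  x y'' + (1 - x) y' + 8 y = 0.
This matches the Laguerre equation x y'' + (1 - x) y' + n y = 0 with n = 8; the polynomial solution is L_8(x).
With y = sum_k a_k x^k, matching x^k gives (k+1)k a_{k+1} + (k+1) a_{k+1} - k a_k + n a_k = 0, i.e. (k+1)^2 a_{k+1} = (k - n) a_k = (k - 8) a_k. The right side vanishes at k = 8, so the series terminates at degree 8.
Standard normalization L_n(0) = 1 gives a_0 = 1. Work upward with a_{k+1} = (k - 8) a_k / (k+1)^2:
  a_1 = (0 - 8)(1) / 1^2 = -8/1 = -8
  a_2 = (1 - 8)(-8) / 2^2 = 56/4 = 14
  a_3 = (2 - 8)(14) / 3^2 = -84/9 = -28/3
  a_4 = (3 - 8)(-28/3) / 4^2 = (140/3)/16 = 35/12
  a_5 = (4 - 8)(35/12) / 5^2 = (-35/3)/25 = -7/15
  a_6 = (5 - 8)(-7/15) / 6^2 = (7/5)/36 = 7/180
  a_7 = (6 - 8)(7/180) / 7^2 = (-7/90)/49 = -1/630
  a_8 = (7 - 8)(-1/630) / 8^2 = (1/630)/64 = 1/40320
Hence L_8(x) = x^8/40320 - x^7/630 + 7 x^6/180 - 7 x^5/15 + 35 x^4/12 - 28 x^3/3 + 14 x^2 - 8 x + 1.

L_8(x); series = x^8/40320 - x^7/630 + 7 x^6/180 - 7 x^5/15 + 35 x^4/12 - 28 x^3/3 + 14 x^2 - 8 x + 1


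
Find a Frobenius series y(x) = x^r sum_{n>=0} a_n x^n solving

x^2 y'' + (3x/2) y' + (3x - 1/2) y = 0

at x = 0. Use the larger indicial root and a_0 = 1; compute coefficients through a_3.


Write in Frobenius form y'' + (p(x)/x) y' + (q(x)/x^2) y = 0:
  p(x) = 3/2,  q(x) = 3x - 1/2.
Indicial equation: r(r-1) + (3/2) r + (-1/2) = 0 -> roots r_1 = 1/2, r_2 = -1.
Take r = r_1 = 1/2. Let y(x) = x^r sum_{n>=0} a_n x^n with a_0 = 1.
Substitute y = x^r sum a_n x^n and match x^{r+n}. The recurrence is
  D(n) a_n + 3 a_{n-1} = 0,  where D(n) = (r+n)(r+n-1) + (3/2)(r+n) + (-1/2).
  a_n = -3 / D(n) * a_{n-1}.
Since the indicial polynomial factors as (r - r_1)(r - r_2), D(n) = (r_1 + n - r_1)(r_1 + n - r_2) = n(n + 3/2).
Evaluating step by step (a_0 = 1):
  n = 1: D(1) = 1(1 + 3/2) = 5/2; numerator = -3(1) = -3; a_1 = (-3)/(5/2) = -6/5
  n = 2: D(2) = 2(2 + 3/2) = 7; numerator = -3(-6/5) = 18/5; a_2 = (18/5)/(7) = 18/35
  n = 3: D(3) = 3(3 + 3/2) = 27/2; numerator = -3(18/35) = -54/35; a_3 = (-54/35)/(27/2) = -4/35

r = 1/2; a_0 = 1; a_1 = -6/5; a_2 = 18/35; a_3 = -4/35


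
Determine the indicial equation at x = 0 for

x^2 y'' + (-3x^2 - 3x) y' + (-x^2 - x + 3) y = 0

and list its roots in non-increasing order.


Divide by x^2 to reach normal form y'' + P_1(x) y' + P_2(x) y = 0 with P_1(x) = -3 - 3/x and P_2(x) = -1 - 1/x + 3/x^2.
x = 0 is a singular point because the y'-coefficient -3 - 3/x has a pole at x = 0 and the y-coefficient -1 - 1/x + 3/x^2 has a pole at x = 0.
It is a regular singular point because x P_1(x) = p(x) = -3x - 3 and x^2 P_2(x) = q(x) = -x^2 - x + 3 are polynomials, hence analytic at x = 0.
p(0) = -3,  q(0) = 3.
Indicial equation: r(r-1) + p(0) r + q(0) = 0, i.e. r^2 + (p(0) - 1) r + q(0) = 0, i.e. r^2 - 4 r + 3 = 0.
Discriminant: (-4)^2 - 4(3) = 4, so r = (4 ± 2)/2.
Solving: r_1 = 3, r_2 = 1.

indicial: r^2 - 4 r + 3 = 0; roots r_1 = 3, r_2 = 1


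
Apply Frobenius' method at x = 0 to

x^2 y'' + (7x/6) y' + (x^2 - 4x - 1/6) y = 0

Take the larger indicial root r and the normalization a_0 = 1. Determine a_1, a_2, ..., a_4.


Write in Frobenius form y'' + (p(x)/x) y' + (q(x)/x^2) y = 0:
  p(x) = 7/6,  q(x) = x^2 - 4x - 1/6.
Indicial equation: r(r-1) + (7/6) r + (-1/6) = 0 -> roots r_1 = 1/3, r_2 = -1/2.
Take r = r_1 = 1/3. Let y(x) = x^r sum_{n>=0} a_n x^n with a_0 = 1.
Substitute y = x^r sum a_n x^n and match x^{r+n}. The recurrence is
  D(n) a_n - 4 a_{n-1} + 1 a_{n-2} = 0,  where D(n) = (r+n)(r+n-1) + (7/6)(r+n) + (-1/6).
  a_n = [4 a_{n-1} - 1 a_{n-2}] / D(n).
Since the indicial polynomial factors as (r - r_1)(r - r_2), D(n) = (r_1 + n - r_1)(r_1 + n - r_2) = n(n + 5/6).
Evaluating step by step (a_0 = 1):
  n = 1: D(1) = 1(1 + 5/6) = 11/6; numerator = 4(1) = 4; a_1 = (4)/(11/6) = 24/11
  n = 2: D(2) = 2(2 + 5/6) = 17/3; numerator = 4(24/11) - 1(1) = 85/11; a_2 = (85/11)/(17/3) = 15/11
  n = 3: D(3) = 3(3 + 5/6) = 23/2; numerator = 4(15/11) - 1(24/11) = 36/11; a_3 = (36/11)/(23/2) = 72/253
  n = 4: D(4) = 4(4 + 5/6) = 58/3; numerator = 4(72/253) - 1(15/11) = -57/253; a_4 = (-57/253)/(58/3) = -171/14674

r = 1/3; a_0 = 1; a_1 = 24/11; a_2 = 15/11; a_3 = 72/253; a_4 = -171/14674


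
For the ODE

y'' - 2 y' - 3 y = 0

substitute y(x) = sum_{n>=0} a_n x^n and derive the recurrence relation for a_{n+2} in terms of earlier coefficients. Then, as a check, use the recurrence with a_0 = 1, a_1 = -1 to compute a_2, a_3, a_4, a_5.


Substitute y = sum_n a_n x^n.
y''(x) has coefficient (n+2)(n+1) a_{n+2} at x^n;
-2 y'(x) has coefficient -2 (n+1) a_{n+1} at x^n;
-3 y(x) has coefficient -3 a_n at x^n.
Matching x^n: (n+2)(n+1) a_{n+2} - 2 (n+1) a_{n+1} - 3 a_n = 0.
Thus a_{n+2} = [2 (n+1) a_{n+1} + 3 a_n] / ((n+1)(n+2)).

Check with a_0 = 1, a_1 = -1 (apply the recurrence for n = 0, 1, 2, 3): a_0 = 1, a_1 = -1, a_2 = 1/2, a_3 = -1/6, a_4 = 1/24, a_5 = -1/120.

a_(n+2) = [2 (n+1) a_(n+1) + 3 a_n] / ((n+1)(n+2)); check: a_0 = 1, a_1 = -1, a_2 = 1/2, a_3 = -1/6, a_4 = 1/24, a_5 = -1/120


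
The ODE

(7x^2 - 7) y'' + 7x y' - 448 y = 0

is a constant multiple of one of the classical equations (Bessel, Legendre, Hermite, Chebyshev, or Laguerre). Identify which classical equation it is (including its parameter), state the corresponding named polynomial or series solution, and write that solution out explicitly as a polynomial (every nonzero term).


All three coefficients share the factor -7; dividing through by -7 gives  (1 - x^2) y'' - x y' + 64 y = 0.
This matches the Chebyshev equation (1 - x^2) y'' - x y' + n^2 y = 0 (note the -x y' term, not -2x y') with n^2 = 64, so n = 8; the polynomial solution is T_8(x).
With y = sum_k a_k x^k, matching x^k gives (k+2)(k+1) a_{k+2} = (k^2 - n^2) a_k = (k - 8)(k + 8) a_k. The right side vanishes at k = 8, so the series with the parity of 8 terminates at degree 8.
Standard normalization: leading coefficient of T_n is 2^(n-1), so a_8 = 2^7 = 128. Work downward with a_k = (k+1)(k+2) a_{k+2} / ((k - 8)(k + 8)):
  a_6 = (7)(8)(128) / ((6 - 8)(6 + 8)) = 7168/(-28) = -256
  a_4 = (5)(6)(-256) / ((4 - 8)(4 + 8)) = -7680/(-48) = 160
  a_2 = (3)(4)(160) / ((2 - 8)(2 + 8)) = 1920/(-60) = -32
  a_0 = (1)(2)(-32) / ((0 - 8)(0 + 8)) = -64/(-64) = 1
Hence T_8(x) = 128 x^8 - 256 x^6 + 160 x^4 - 32 x^2 + 1.

T_8(x); series = 128 x^8 - 256 x^6 + 160 x^4 - 32 x^2 + 1


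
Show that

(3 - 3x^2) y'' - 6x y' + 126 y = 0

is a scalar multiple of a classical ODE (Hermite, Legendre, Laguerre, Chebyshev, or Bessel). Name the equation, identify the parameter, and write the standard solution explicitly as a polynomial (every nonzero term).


All three coefficients share the factor 3; dividing through by 3 gives  (1 - x^2) y'' - 2x y' + 42 y = 0.
This matches the Legendre equation (1 - x^2) y'' - 2x y' + n(n+1) y = 0 (note the -2x y' term) with n(n+1) = 42, so n = 6; the polynomial solution is P_6(x).
With y = sum_k a_k x^k, matching x^k gives (k+2)(k+1) a_{k+2} = [k(k+1) - n(n+1)] a_k = (k - 6)(k + 7) a_k. The right side vanishes at k = 6, so the series with the parity of 6 terminates at degree 6.
Standard normalization (P_n(1) = 1): leading coefficient (2n)!/(2^n (n!)^2) = 479001600/(64*518400) = 231/16, so a_6 = 231/16. Work downward with a_k = (k+1)(k+2) a_{k+2} / ((k - 6)(k + 7)):
  a_4 = (5)(6)(231/16) / ((4 - 6)(4 + 7)) = (3465/8)/(-22) = -315/16
  a_2 = (3)(4)(-315/16) / ((2 - 6)(2 + 7)) = (-945/4)/(-36) = 105/16
  a_0 = (1)(2)(105/16) / ((0 - 6)(0 + 7)) = (105/8)/(-42) = -5/16
Hence P_6(x) = 231 x^6/16 - 315 x^4/16 + 105 x^2/16 - 5/16.

P_6(x); series = 231 x^6/16 - 315 x^4/16 + 105 x^2/16 - 5/16


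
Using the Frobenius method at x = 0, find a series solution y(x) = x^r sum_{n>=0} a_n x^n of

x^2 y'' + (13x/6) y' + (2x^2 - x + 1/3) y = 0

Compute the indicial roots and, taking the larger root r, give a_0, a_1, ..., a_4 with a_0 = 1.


Write in Frobenius form y'' + (p(x)/x) y' + (q(x)/x^2) y = 0:
  p(x) = 13/6,  q(x) = 2x^2 - x + 1/3.
Indicial equation: r(r-1) + (13/6) r + (1/3) = 0 -> roots r_1 = -1/2, r_2 = -2/3.
Take r = r_1 = -1/2. Let y(x) = x^r sum_{n>=0} a_n x^n with a_0 = 1.
Substitute y = x^r sum a_n x^n and match x^{r+n}. The recurrence is
  D(n) a_n - 1 a_{n-1} + 2 a_{n-2} = 0,  where D(n) = (r+n)(r+n-1) + (13/6)(r+n) + (1/3).
  a_n = [1 a_{n-1} - 2 a_{n-2}] / D(n).
Since the indicial polynomial factors as (r - r_1)(r - r_2), D(n) = (r_1 + n - r_1)(r_1 + n - r_2) = n(n + 1/6).
Evaluating step by step (a_0 = 1):
  n = 1: D(1) = 1(1 + 1/6) = 7/6; numerator = 1(1) = 1; a_1 = (1)/(7/6) = 6/7
  n = 2: D(2) = 2(2 + 1/6) = 13/3; numerator = 1(6/7) - 2(1) = -8/7; a_2 = (-8/7)/(13/3) = -24/91
  n = 3: D(3) = 3(3 + 1/6) = 19/2; numerator = 1(-24/91) - 2(6/7) = -180/91; a_3 = (-180/91)/(19/2) = -360/1729
  n = 4: D(4) = 4(4 + 1/6) = 50/3; numerator = 1(-360/1729) - 2(-24/91) = 552/1729; a_4 = (552/1729)/(50/3) = 828/43225

r = -1/2; a_0 = 1; a_1 = 6/7; a_2 = -24/91; a_3 = -360/1729; a_4 = 828/43225


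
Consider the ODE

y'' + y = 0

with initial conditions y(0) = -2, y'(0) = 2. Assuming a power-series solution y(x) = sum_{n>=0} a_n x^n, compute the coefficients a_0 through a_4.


Ansatz: y(x) = sum_{n>=0} a_n x^n, so y'(x) = sum_{n>=1} n a_n x^(n-1) and y''(x) = sum_{n>=2} n(n-1) a_n x^(n-2).
Substitute into P(x) y'' + Q(x) y' + R(x) y = 0 with P(x) = 1, Q(x) = 0, R(x) = 1, and match powers of x.
Initial conditions: a_0 = -2, a_1 = 2.
Setting the coefficient of each power of x to zero and solving order by order (substituting the coefficients already found):
  x^0: 2 a_2 + a_0 = 0  ->  2 a_2 = -a_0 = 2  ->  a_2 = 1
  x^1: 6 a_3 + a_1 = 0  ->  6 a_3 = -a_1 = -2  ->  a_3 = -1/3
  x^2: 12 a_4 + a_2 = 0  ->  12 a_4 = -a_2 = -1  ->  a_4 = -1/12
Truncated series: y(x) = -2 + 2 x + x^2 - (1/3) x^3 - (1/12) x^4 + O(x^5).

a_0 = -2; a_1 = 2; a_2 = 1; a_3 = -1/3; a_4 = -1/12


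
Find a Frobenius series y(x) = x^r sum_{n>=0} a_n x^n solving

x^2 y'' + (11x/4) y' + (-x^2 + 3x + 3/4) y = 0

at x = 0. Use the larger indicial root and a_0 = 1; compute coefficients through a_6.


Write in Frobenius form y'' + (p(x)/x) y' + (q(x)/x^2) y = 0:
  p(x) = 11/4,  q(x) = -x^2 + 3x + 3/4.
Indicial equation: r(r-1) + (11/4) r + (3/4) = 0 -> roots r_1 = -3/4, r_2 = -1.
Take r = r_1 = -3/4. Let y(x) = x^r sum_{n>=0} a_n x^n with a_0 = 1.
Substitute y = x^r sum a_n x^n and match x^{r+n}. The recurrence is
  D(n) a_n + 3 a_{n-1} - 1 a_{n-2} = 0,  where D(n) = (r+n)(r+n-1) + (11/4)(r+n) + (3/4).
  a_n = [-3 a_{n-1} + 1 a_{n-2}] / D(n).
Since the indicial polynomial factors as (r - r_1)(r - r_2), D(n) = (r_1 + n - r_1)(r_1 + n - r_2) = n(n + 1/4).
Evaluating step by step (a_0 = 1):
  n = 1: D(1) = 1(1 + 1/4) = 5/4; numerator = -3(1) = -3; a_1 = (-3)/(5/4) = -12/5
  n = 2: D(2) = 2(2 + 1/4) = 9/2; numerator = -3(-12/5) + 1(1) = 41/5; a_2 = (41/5)/(9/2) = 82/45
  n = 3: D(3) = 3(3 + 1/4) = 39/4; numerator = -3(82/45) + 1(-12/5) = -118/15; a_3 = (-118/15)/(39/4) = -472/585
  n = 4: D(4) = 4(4 + 1/4) = 17; numerator = -3(-472/585) + 1(82/45) = 2482/585; a_4 = (2482/585)/(17) = 146/585
  n = 5: D(5) = 5(5 + 1/4) = 105/4; numerator = -3(146/585) + 1(-472/585) = -14/9; a_5 = (-14/9)/(105/4) = -8/135
  n = 6: D(6) = 6(6 + 1/4) = 75/2; numerator = -3(-8/135) + 1(146/585) = 50/117; a_6 = (50/117)/(75/2) = 4/351

r = -3/4; a_0 = 1; a_1 = -12/5; a_2 = 82/45; a_3 = -472/585; a_4 = 146/585; a_5 = -8/135; a_6 = 4/351


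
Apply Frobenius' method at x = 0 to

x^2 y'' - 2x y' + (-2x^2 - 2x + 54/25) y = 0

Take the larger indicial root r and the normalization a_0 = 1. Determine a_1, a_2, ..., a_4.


Write in Frobenius form y'' + (p(x)/x) y' + (q(x)/x^2) y = 0:
  p(x) = -2,  q(x) = -2x^2 - 2x + 54/25.
Indicial equation: r(r-1) + (-2) r + (54/25) = 0 -> roots r_1 = 9/5, r_2 = 6/5.
Take r = r_1 = 9/5. Let y(x) = x^r sum_{n>=0} a_n x^n with a_0 = 1.
Substitute y = x^r sum a_n x^n and match x^{r+n}. The recurrence is
  D(n) a_n - 2 a_{n-1} - 2 a_{n-2} = 0,  where D(n) = (r+n)(r+n-1) + (-2)(r+n) + (54/25).
  a_n = [2 a_{n-1} + 2 a_{n-2}] / D(n).
Since the indicial polynomial factors as (r - r_1)(r - r_2), D(n) = (r_1 + n - r_1)(r_1 + n - r_2) = n(n + 3/5).
Evaluating step by step (a_0 = 1):
  n = 1: D(1) = 1(1 + 3/5) = 8/5; numerator = 2(1) = 2; a_1 = (2)/(8/5) = 5/4
  n = 2: D(2) = 2(2 + 3/5) = 26/5; numerator = 2(5/4) + 2(1) = 9/2; a_2 = (9/2)/(26/5) = 45/52
  n = 3: D(3) = 3(3 + 3/5) = 54/5; numerator = 2(45/52) + 2(5/4) = 55/13; a_3 = (55/13)/(54/5) = 275/702
  n = 4: D(4) = 4(4 + 3/5) = 92/5; numerator = 2(275/702) + 2(45/52) = 1765/702; a_4 = (1765/702)/(92/5) = 8825/64584

r = 9/5; a_0 = 1; a_1 = 5/4; a_2 = 45/52; a_3 = 275/702; a_4 = 8825/64584


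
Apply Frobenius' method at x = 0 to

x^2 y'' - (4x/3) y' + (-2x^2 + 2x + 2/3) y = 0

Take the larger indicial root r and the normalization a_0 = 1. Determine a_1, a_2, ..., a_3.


Write in Frobenius form y'' + (p(x)/x) y' + (q(x)/x^2) y = 0:
  p(x) = -4/3,  q(x) = -2x^2 + 2x + 2/3.
Indicial equation: r(r-1) + (-4/3) r + (2/3) = 0 -> roots r_1 = 2, r_2 = 1/3.
Take r = r_1 = 2. Let y(x) = x^r sum_{n>=0} a_n x^n with a_0 = 1.
Substitute y = x^r sum a_n x^n and match x^{r+n}. The recurrence is
  D(n) a_n + 2 a_{n-1} - 2 a_{n-2} = 0,  where D(n) = (r+n)(r+n-1) + (-4/3)(r+n) + (2/3).
  a_n = [-2 a_{n-1} + 2 a_{n-2}] / D(n).
Since the indicial polynomial factors as (r - r_1)(r - r_2), D(n) = (r_1 + n - r_1)(r_1 + n - r_2) = n(n + 5/3).
Evaluating step by step (a_0 = 1):
  n = 1: D(1) = 1(1 + 5/3) = 8/3; numerator = -2(1) = -2; a_1 = (-2)/(8/3) = -3/4
  n = 2: D(2) = 2(2 + 5/3) = 22/3; numerator = -2(-3/4) + 2(1) = 7/2; a_2 = (7/2)/(22/3) = 21/44
  n = 3: D(3) = 3(3 + 5/3) = 14; numerator = -2(21/44) + 2(-3/4) = -27/11; a_3 = (-27/11)/(14) = -27/154

r = 2; a_0 = 1; a_1 = -3/4; a_2 = 21/44; a_3 = -27/154


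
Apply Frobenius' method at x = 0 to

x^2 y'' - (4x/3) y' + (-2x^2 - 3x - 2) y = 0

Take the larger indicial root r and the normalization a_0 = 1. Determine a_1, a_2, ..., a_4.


Write in Frobenius form y'' + (p(x)/x) y' + (q(x)/x^2) y = 0:
  p(x) = -4/3,  q(x) = -2x^2 - 3x - 2.
Indicial equation: r(r-1) + (-4/3) r + (-2) = 0 -> roots r_1 = 3, r_2 = -2/3.
Take r = r_1 = 3. Let y(x) = x^r sum_{n>=0} a_n x^n with a_0 = 1.
Substitute y = x^r sum a_n x^n and match x^{r+n}. The recurrence is
  D(n) a_n - 3 a_{n-1} - 2 a_{n-2} = 0,  where D(n) = (r+n)(r+n-1) + (-4/3)(r+n) + (-2).
  a_n = [3 a_{n-1} + 2 a_{n-2}] / D(n).
Since the indicial polynomial factors as (r - r_1)(r - r_2), D(n) = (r_1 + n - r_1)(r_1 + n - r_2) = n(n + 11/3).
Evaluating step by step (a_0 = 1):
  n = 1: D(1) = 1(1 + 11/3) = 14/3; numerator = 3(1) = 3; a_1 = (3)/(14/3) = 9/14
  n = 2: D(2) = 2(2 + 11/3) = 34/3; numerator = 3(9/14) + 2(1) = 55/14; a_2 = (55/14)/(34/3) = 165/476
  n = 3: D(3) = 3(3 + 11/3) = 20; numerator = 3(165/476) + 2(9/14) = 1107/476; a_3 = (1107/476)/(20) = 1107/9520
  n = 4: D(4) = 4(4 + 11/3) = 92/3; numerator = 3(1107/9520) + 2(165/476) = 9921/9520; a_4 = (9921/9520)/(92/3) = 29763/875840

r = 3; a_0 = 1; a_1 = 9/14; a_2 = 165/476; a_3 = 1107/9520; a_4 = 29763/875840


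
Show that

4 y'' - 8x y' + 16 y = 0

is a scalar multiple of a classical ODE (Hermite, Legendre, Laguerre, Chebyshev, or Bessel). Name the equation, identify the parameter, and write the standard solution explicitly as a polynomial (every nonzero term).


All three coefficients share the factor 4; dividing through by 4 gives  y'' - 2x y' + 4 y = 0.
This matches the Hermite equation y'' - 2x y' + 2n y = 0 with 2n = 4, so n = 2; the polynomial solution is H_2(x).
With y = sum_k a_k x^k, matching x^k gives (k+2)(k+1) a_{k+2} = 2(k - n) a_k = 2(k - 2) a_k. The right side vanishes at k = 2, so the series with the parity of 2 terminates at degree 2.
Standard normalization: leading coefficient of H_n is 2^n, so a_2 = 2^2 = 4. Work downward with a_k = (k+1)(k+2) a_{k+2} / (2(k - n)):
  a_0 = (1)(2)(4) / (2(0 - 2)) = 8/(-4) = -2
Hence H_2(x) = 4 x^2 - 2.

H_2(x); series = 4 x^2 - 2


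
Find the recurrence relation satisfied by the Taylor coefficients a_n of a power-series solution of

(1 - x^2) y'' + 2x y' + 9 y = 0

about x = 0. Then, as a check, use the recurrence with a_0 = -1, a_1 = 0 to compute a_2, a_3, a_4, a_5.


Substitute y = sum_n a_n x^n.
(1 - 1 x^2) y'' contributes (n+2)(n+1) a_{n+2} - n(n-1) a_n at x^n.
2 x y'(x) contributes 2 n a_n at x^n.
9 y(x) contributes 9 a_n at x^n.
Matching x^n: (n+2)(n+1) a_{n+2} + (-n(n-1) + 2 n + 9) a_n = 0.
Thus a_{n+2} = (n(n-1) - 2 n - 9) / ((n+1)(n+2)) * a_n.

Check with a_0 = -1, a_1 = 0 (apply the recurrence for n = 0, 1, 2, 3): a_0 = -1, a_1 = 0, a_2 = 9/2, a_3 = 0, a_4 = -33/8, a_5 = 0.

a_(n+2) = (n(n-1) - 2 n - 9) / ((n+1)(n+2)) * a_n; check: a_0 = -1, a_1 = 0, a_2 = 9/2, a_3 = 0, a_4 = -33/8, a_5 = 0


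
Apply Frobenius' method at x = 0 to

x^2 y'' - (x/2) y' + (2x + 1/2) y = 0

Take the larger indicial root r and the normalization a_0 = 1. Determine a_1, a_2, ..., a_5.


Write in Frobenius form y'' + (p(x)/x) y' + (q(x)/x^2) y = 0:
  p(x) = -1/2,  q(x) = 2x + 1/2.
Indicial equation: r(r-1) + (-1/2) r + (1/2) = 0 -> roots r_1 = 1, r_2 = 1/2.
Take r = r_1 = 1. Let y(x) = x^r sum_{n>=0} a_n x^n with a_0 = 1.
Substitute y = x^r sum a_n x^n and match x^{r+n}. The recurrence is
  D(n) a_n + 2 a_{n-1} = 0,  where D(n) = (r+n)(r+n-1) + (-1/2)(r+n) + (1/2).
  a_n = -2 / D(n) * a_{n-1}.
Since the indicial polynomial factors as (r - r_1)(r - r_2), D(n) = (r_1 + n - r_1)(r_1 + n - r_2) = n(n + 1/2).
Evaluating step by step (a_0 = 1):
  n = 1: D(1) = 1(1 + 1/2) = 3/2; numerator = -2(1) = -2; a_1 = (-2)/(3/2) = -4/3
  n = 2: D(2) = 2(2 + 1/2) = 5; numerator = -2(-4/3) = 8/3; a_2 = (8/3)/(5) = 8/15
  n = 3: D(3) = 3(3 + 1/2) = 21/2; numerator = -2(8/15) = -16/15; a_3 = (-16/15)/(21/2) = -32/315
  n = 4: D(4) = 4(4 + 1/2) = 18; numerator = -2(-32/315) = 64/315; a_4 = (64/315)/(18) = 32/2835
  n = 5: D(5) = 5(5 + 1/2) = 55/2; numerator = -2(32/2835) = -64/2835; a_5 = (-64/2835)/(55/2) = -128/155925

r = 1; a_0 = 1; a_1 = -4/3; a_2 = 8/15; a_3 = -32/315; a_4 = 32/2835; a_5 = -128/155925


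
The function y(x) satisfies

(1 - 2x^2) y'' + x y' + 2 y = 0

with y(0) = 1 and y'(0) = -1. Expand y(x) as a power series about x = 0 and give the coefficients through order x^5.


Ansatz: y(x) = sum_{n>=0} a_n x^n, so y'(x) = sum_{n>=1} n a_n x^(n-1) and y''(x) = sum_{n>=2} n(n-1) a_n x^(n-2).
Substitute into P(x) y'' + Q(x) y' + R(x) y = 0 with P(x) = 1 - 2x^2, Q(x) = x, R(x) = 2, and match powers of x.
Initial conditions: a_0 = 1, a_1 = -1.
Setting the coefficient of each power of x to zero and solving order by order (substituting the coefficients already found):
  x^0: 2 a_2 + 2 a_0 = 0  ->  2 a_2 = -2 a_0 = -2  ->  a_2 = -1
  x^1: 6 a_3 + 3 a_1 = 0  ->  6 a_3 = -3 a_1 = 3  ->  a_3 = 1/2
  x^2: 12 a_4 = 0  ->  a_4 = 0
  x^3: 20 a_5 - 7 a_3 = 0  ->  20 a_5 = 7 a_3 = 7/2  ->  a_5 = 7/40
Truncated series: y(x) = 1 - x - x^2 + (1/2) x^3 + (7/40) x^5 + O(x^6).

a_0 = 1; a_1 = -1; a_2 = -1; a_3 = 1/2; a_4 = 0; a_5 = 7/40


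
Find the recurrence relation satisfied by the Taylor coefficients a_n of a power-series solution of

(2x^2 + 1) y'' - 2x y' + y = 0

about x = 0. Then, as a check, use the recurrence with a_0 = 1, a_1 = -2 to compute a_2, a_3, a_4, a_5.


Substitute y = sum_n a_n x^n.
(1 + 2 x^2) y'' contributes (n+2)(n+1) a_{n+2} + 2 n(n-1) a_n at x^n.
-2 x y'(x) contributes -2 n a_n at x^n.
y(x) contributes 1 a_n at x^n.
Matching x^n: (n+2)(n+1) a_{n+2} + (2 n(n-1) - 2 n + 1) a_n = 0.
Thus a_{n+2} = (-2 n(n-1) + 2 n - 1) / ((n+1)(n+2)) * a_n.

Check with a_0 = 1, a_1 = -2 (apply the recurrence for n = 0, 1, 2, 3): a_0 = 1, a_1 = -2, a_2 = -1/2, a_3 = -1/3, a_4 = 1/24, a_5 = 7/60.

a_(n+2) = (-2 n(n-1) + 2 n - 1) / ((n+1)(n+2)) * a_n; check: a_0 = 1, a_1 = -2, a_2 = -1/2, a_3 = -1/3, a_4 = 1/24, a_5 = 7/60


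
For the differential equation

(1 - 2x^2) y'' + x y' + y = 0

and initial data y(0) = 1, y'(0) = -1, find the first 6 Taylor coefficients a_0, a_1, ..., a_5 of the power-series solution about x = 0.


Ansatz: y(x) = sum_{n>=0} a_n x^n, so y'(x) = sum_{n>=1} n a_n x^(n-1) and y''(x) = sum_{n>=2} n(n-1) a_n x^(n-2).
Substitute into P(x) y'' + Q(x) y' + R(x) y = 0 with P(x) = 1 - 2x^2, Q(x) = x, R(x) = 1, and match powers of x.
Initial conditions: a_0 = 1, a_1 = -1.
Setting the coefficient of each power of x to zero and solving order by order (substituting the coefficients already found):
  x^0: 2 a_2 + a_0 = 0  ->  2 a_2 = -a_0 = -1  ->  a_2 = -1/2
  x^1: 6 a_3 + 2 a_1 = 0  ->  6 a_3 = -2 a_1 = 2  ->  a_3 = 1/3
  x^2: 12 a_4 - a_2 = 0  ->  12 a_4 = a_2 = -1/2  ->  a_4 = -1/24
  x^3: 20 a_5 - 8 a_3 = 0  ->  20 a_5 = 8 a_3 = 8/3  ->  a_5 = 2/15
Truncated series: y(x) = 1 - x - (1/2) x^2 + (1/3) x^3 - (1/24) x^4 + (2/15) x^5 + O(x^6).

a_0 = 1; a_1 = -1; a_2 = -1/2; a_3 = 1/3; a_4 = -1/24; a_5 = 2/15


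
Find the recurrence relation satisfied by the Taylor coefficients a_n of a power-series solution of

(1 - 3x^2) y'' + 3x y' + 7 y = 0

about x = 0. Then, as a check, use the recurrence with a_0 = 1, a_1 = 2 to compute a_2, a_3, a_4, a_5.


Substitute y = sum_n a_n x^n.
(1 - 3 x^2) y'' contributes (n+2)(n+1) a_{n+2} - 3 n(n-1) a_n at x^n.
3 x y'(x) contributes 3 n a_n at x^n.
7 y(x) contributes 7 a_n at x^n.
Matching x^n: (n+2)(n+1) a_{n+2} + (-3 n(n-1) + 3 n + 7) a_n = 0.
Thus a_{n+2} = (3 n(n-1) - 3 n - 7) / ((n+1)(n+2)) * a_n.

Check with a_0 = 1, a_1 = 2 (apply the recurrence for n = 0, 1, 2, 3): a_0 = 1, a_1 = 2, a_2 = -7/2, a_3 = -10/3, a_4 = 49/24, a_5 = -1/3.

a_(n+2) = (3 n(n-1) - 3 n - 7) / ((n+1)(n+2)) * a_n; check: a_0 = 1, a_1 = 2, a_2 = -7/2, a_3 = -10/3, a_4 = 49/24, a_5 = -1/3
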